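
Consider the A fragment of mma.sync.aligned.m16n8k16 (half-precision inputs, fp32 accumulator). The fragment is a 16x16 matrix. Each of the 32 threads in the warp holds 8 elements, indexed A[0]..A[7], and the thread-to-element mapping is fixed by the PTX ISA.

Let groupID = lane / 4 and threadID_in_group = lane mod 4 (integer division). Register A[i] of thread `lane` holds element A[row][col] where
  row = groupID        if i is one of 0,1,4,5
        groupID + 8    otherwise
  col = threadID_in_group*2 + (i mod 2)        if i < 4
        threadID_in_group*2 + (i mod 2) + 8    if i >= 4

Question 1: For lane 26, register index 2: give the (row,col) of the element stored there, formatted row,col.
14,4

L=26⇒gr=26>>2=6, th=26&3=2
[2]⇒row 6+8=14  col 2·2+0+0=4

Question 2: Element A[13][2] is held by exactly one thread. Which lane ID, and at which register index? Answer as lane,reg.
21,2

r=13->g=5,rb=1  c=2->cb=0,t=1,b0=0
L=5*4+1=21  i=0*4+1*2+0=2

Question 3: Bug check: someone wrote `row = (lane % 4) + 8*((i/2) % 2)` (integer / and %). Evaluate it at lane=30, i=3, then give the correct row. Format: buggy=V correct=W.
buggy=10 correct=15

`(lane % 4) + 8*((i/2) % 2)`[30,3]→10
lane 30: G=7 (30/4), T=2 (30%4)
i=3: r=7+8=15, c=2*2+1+0=5
row: 10 vs 15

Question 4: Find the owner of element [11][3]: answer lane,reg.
13,3

r: 11->gid=3,r8=1  c: 3->c8=0,tid=1,i&1=1
L=3*4+1=13  i=0*4+1*2+1=3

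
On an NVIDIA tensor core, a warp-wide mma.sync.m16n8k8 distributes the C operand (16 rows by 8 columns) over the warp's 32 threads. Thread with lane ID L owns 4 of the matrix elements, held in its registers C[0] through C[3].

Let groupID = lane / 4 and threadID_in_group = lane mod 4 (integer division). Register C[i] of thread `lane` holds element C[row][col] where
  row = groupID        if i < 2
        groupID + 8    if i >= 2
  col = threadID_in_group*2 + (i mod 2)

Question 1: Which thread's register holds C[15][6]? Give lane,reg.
r:15=>grp=7,rB=1  c:6=>tig=3,lo=0
L=7*4+3=31  i=1*2+0=2

31,2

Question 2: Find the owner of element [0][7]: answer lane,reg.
3,1

r:0=>grp=0,rB=0  c:7=>tig=3,lo=1
L=0*4+3=3  i=0*2+1=1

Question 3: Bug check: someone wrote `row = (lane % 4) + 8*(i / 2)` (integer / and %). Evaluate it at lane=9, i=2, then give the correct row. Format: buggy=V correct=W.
buggy=9 correct=10

`(lane % 4) + 8*(i / 2)`[9,2]⇒9
lane 9⇒9/4=2, 9 mod 4=1
i=2  r:2+8⇒10  c:2·1+0⇒2
row: 9 vs 10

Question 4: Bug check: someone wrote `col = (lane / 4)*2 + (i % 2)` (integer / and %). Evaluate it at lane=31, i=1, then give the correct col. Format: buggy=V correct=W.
buggy=15 correct=7

`(lane / 4)*2 + (i % 2)`[31,1]->15
lane 31->31/4=7, 31 mod 4=3
i=1  r:7+0->7  c:2·3+1->7
col: 15 vs 7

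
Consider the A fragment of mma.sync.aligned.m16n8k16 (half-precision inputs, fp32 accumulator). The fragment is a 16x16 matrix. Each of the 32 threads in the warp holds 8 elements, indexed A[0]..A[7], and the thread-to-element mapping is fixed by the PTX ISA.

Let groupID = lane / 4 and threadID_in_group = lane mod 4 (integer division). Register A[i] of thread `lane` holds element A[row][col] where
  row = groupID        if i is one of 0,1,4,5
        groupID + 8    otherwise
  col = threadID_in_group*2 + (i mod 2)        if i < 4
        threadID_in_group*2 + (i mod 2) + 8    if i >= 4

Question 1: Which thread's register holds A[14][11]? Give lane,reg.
25,7

r=14⇒gr=6,Rb=1  c=11⇒Cb=1,th=1,odd=1
L=6*4+1=25  i=1*4+1*2+1=7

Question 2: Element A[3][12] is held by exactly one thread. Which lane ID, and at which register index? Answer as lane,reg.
r=3->g=3,rb=0  c=12->cb=1,t=2,b0=0
L=3*4+2=14  i=1*4+0*2+0=4

14,4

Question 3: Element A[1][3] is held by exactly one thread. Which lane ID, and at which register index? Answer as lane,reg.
5,1

r: 1->gid=1,r8=0  c: 3->c8=0,tid=1,i&1=1
L=1*4+1=5  i=0*4+0*2+1=1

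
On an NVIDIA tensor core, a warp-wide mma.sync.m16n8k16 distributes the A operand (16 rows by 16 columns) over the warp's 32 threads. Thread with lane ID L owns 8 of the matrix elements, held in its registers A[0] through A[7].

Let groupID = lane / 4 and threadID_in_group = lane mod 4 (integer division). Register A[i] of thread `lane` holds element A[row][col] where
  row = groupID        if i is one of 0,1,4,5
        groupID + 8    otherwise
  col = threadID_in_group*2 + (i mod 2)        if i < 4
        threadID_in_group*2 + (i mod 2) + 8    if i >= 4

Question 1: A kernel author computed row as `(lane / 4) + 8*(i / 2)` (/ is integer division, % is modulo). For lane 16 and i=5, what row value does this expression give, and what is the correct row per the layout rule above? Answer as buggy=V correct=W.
`(lane / 4) + 8*(i / 2)`[16,5]→20
lane 16→16/4=4, 16 mod 4=0
i=5  r:4+0→4  c:2·0+1+8→9
row: 20 vs 4

buggy=20 correct=4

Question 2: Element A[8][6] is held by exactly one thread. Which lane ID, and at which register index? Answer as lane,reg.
3,2

r=8→G=0,rhi=1  c=6→chi=0,T=3,p=0
L=0*4+3=3  i=0*4+1*2+0=2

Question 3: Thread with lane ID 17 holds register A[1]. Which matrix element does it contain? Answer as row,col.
4,3

L=17=>grp=17>>2=4, tig=17&3=1
[1]=>row 4+0=4  col 1·2+1+0=3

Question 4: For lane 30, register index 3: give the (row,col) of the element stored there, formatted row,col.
15,5

lane 30: gid=7 (30/4), tid=2 (30%4)
i=3: r=7+8=15, c=2*2+1+0=5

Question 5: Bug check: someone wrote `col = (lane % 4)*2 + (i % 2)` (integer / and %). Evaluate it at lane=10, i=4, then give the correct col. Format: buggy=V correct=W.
buggy=4 correct=12

`(lane % 4)*2 + (i % 2)`[10,4]->4
L=10->gid=10>>2=2, tid=10&3=2
[4]->row 2+0=2  col 2·2+0+8=12
col: 4 vs 12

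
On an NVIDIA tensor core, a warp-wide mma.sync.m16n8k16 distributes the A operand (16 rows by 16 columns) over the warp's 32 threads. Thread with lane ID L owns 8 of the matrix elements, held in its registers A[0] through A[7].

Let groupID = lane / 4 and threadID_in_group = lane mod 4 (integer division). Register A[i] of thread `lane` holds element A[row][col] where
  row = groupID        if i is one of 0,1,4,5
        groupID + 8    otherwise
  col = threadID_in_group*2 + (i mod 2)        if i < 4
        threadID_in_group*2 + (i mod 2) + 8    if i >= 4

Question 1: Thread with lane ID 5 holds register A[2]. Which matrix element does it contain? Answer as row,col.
5: gid=1,tid=1
[2] (1+8,1*2+0+0) = (9,2)

9,2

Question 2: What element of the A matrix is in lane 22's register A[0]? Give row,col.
lane 22: gid=5 (22/4), tid=2 (22%4)
i=0: r=5+0=5, c=2*2+0+0=4

5,4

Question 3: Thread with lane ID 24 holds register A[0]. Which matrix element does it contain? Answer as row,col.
6,0

24: g=6,t=0
[0] (6+0,0*2+0+0) = (6,0)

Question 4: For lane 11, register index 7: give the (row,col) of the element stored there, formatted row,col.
10,15

lane 11: grp=2 (11/4), tig=3 (11%4)
i=7: r=2+8=10, c=3*2+1+8=15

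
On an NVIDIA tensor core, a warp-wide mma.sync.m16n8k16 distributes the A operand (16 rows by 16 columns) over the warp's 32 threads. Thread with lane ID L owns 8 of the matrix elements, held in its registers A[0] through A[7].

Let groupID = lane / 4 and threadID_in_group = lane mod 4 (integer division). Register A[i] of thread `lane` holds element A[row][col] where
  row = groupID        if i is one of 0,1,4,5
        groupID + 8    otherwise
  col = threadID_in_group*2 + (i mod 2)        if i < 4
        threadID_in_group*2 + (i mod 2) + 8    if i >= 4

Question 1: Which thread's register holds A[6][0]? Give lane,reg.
r=6→G=6,rhi=0  c=0→chi=0,T=0,p=0
L=6*4+0=24  i=0*4+0*2+0=0

24,0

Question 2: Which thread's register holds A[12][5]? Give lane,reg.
r:12=>grp=4,rB=1  c:5=>cB=0,tig=2,lo=1
L=4*4+2=18  i=0*4+1*2+1=3

18,3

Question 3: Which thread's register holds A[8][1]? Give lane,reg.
r: 8->gid=0,r8=1  c: 1->c8=0,tid=0,i&1=1
L=0*4+0=0  i=0*4+1*2+1=3

0,3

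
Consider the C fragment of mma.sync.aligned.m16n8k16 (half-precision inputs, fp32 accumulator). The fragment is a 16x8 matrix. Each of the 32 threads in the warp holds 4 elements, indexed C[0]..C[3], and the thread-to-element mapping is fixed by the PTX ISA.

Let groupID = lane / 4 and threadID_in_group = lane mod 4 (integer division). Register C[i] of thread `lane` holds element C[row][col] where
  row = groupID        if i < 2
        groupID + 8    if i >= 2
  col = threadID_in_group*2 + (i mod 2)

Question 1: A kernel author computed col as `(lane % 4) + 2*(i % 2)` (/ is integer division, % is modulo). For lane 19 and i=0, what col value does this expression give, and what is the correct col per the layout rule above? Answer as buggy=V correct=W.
buggy=3 correct=6

`(lane % 4) + 2*(i % 2)`[19,0]→3
lane 19: G=4 (19/4), T=3 (19%4)
i=0: r=4+0=4, c=3*2+0=6
col: 3 vs 6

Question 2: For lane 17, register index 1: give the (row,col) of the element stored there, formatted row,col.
lane 17->17/4=4, 17 mod 4=1
i=1  r:4+0->4  c:2·1+1->3

4,3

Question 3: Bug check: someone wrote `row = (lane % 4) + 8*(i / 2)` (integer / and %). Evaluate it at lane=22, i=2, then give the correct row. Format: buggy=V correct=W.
`(lane % 4) + 8*(i / 2)`[22,2]=>10
lane 22=>22/4=5, 22 mod 4=2
i=2  r:5+8=>13  c:2·2+0=>4
row: 10 vs 13

buggy=10 correct=13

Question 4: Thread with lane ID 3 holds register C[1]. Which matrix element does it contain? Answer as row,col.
lane 3->3/4=0, 3 mod 4=3
i=1  r:0+0->0  c:2·3+1->7

0,7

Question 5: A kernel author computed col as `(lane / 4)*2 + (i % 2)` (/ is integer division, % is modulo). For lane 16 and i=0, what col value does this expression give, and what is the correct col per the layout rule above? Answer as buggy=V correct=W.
`(lane / 4)*2 + (i % 2)`[16,0]⇒8
lane 16⇒16/4=4, 16 mod 4=0
i=0  r:4+0⇒4  c:2·0+0⇒0
col: 8 vs 0

buggy=8 correct=0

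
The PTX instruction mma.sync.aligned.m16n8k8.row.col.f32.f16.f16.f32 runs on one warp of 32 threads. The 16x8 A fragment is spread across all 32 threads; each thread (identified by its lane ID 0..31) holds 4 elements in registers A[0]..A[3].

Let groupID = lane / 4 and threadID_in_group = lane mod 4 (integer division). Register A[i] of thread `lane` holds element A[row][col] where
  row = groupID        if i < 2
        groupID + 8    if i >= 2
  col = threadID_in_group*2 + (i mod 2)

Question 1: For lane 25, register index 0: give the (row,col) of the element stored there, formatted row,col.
6,2

L=25→G=25>>2=6, T=25&3=1
[0]→row 6+0=6  col 1·2+0=2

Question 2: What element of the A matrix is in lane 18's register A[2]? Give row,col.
18: g=4,t=2
[2] (4+8,2*2+0) = (12,4)

12,4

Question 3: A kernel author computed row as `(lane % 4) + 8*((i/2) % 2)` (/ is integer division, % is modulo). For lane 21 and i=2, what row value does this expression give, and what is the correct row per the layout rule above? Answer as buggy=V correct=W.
buggy=9 correct=13

`(lane % 4) + 8*((i/2) % 2)`[21,2]=>9
lane 21=>21/4=5, 21 mod 4=1
i=2  r:5+8=>13  c:2·1+0=>2
row: 9 vs 13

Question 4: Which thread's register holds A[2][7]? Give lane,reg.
r=2->g=2,rb=0  c=7->t=3,b0=1
L=2*4+3=11  i=0*2+1=1

11,1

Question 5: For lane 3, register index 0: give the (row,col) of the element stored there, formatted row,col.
3: g=0,t=3
[0] (0+0,3*2+0) = (0,6)

0,6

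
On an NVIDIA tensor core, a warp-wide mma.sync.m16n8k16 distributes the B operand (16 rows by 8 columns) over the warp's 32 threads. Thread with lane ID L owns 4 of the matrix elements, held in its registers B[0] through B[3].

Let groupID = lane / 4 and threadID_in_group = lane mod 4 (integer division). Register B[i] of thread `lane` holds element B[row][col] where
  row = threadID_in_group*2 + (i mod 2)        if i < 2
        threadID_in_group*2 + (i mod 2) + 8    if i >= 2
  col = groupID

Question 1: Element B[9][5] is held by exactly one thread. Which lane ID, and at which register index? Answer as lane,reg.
20,3

c=5→G=5  r=9→rhi=1,T=0,p=1
L=5*4+0=20  i=1*2+1=3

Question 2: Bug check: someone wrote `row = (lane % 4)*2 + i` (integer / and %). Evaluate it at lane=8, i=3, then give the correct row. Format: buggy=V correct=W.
`(lane % 4)*2 + i`[8,3]->3
lane 8->8/4=2, 8 mod 4=0
i=3  r:2·0+1+8->9  c:2
row: 3 vs 9

buggy=3 correct=9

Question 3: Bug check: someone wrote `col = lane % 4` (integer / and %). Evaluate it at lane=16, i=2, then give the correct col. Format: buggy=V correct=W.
`lane % 4`[16,2]⇒0
lane 16: gr=4 (16/4), th=0 (16%4)
i=2: r=0*2+0+8=8, c=gr=4
col: 0 vs 4

buggy=0 correct=4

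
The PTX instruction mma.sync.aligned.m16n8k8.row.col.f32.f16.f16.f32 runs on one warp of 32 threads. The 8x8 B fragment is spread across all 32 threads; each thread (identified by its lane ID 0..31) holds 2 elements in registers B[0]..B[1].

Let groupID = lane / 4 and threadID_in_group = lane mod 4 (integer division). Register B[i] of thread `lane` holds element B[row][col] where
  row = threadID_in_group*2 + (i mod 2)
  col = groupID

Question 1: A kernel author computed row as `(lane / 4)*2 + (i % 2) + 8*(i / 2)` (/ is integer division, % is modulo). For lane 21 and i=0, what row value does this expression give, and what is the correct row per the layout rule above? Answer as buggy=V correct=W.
`(lane / 4)*2 + (i % 2) + 8*(i / 2)`[21,0]→10
21: G=5,T=1
[0] (1*2+0,5) = (2,5)
row: 10 vs 2

buggy=10 correct=2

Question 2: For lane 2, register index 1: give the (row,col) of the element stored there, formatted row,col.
5,0

2: grp=0,tig=2
[1] (2*2+1,0) = (5,0)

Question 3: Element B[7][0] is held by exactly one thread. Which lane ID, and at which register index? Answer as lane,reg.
c: 0->gid=0  r: 7->tid=3,i&1=1
L=0*4+3=3  i=1=1

3,1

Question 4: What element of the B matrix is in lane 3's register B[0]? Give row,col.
6,0

3: grp=0,tig=3
[0] (3*2+0,0) = (6,0)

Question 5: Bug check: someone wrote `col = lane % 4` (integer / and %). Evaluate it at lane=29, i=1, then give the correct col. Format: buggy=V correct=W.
`lane % 4`[29,1]⇒1
29: gr=7,th=1
[1] (1*2+1,7) = (3,7)
col: 1 vs 7

buggy=1 correct=7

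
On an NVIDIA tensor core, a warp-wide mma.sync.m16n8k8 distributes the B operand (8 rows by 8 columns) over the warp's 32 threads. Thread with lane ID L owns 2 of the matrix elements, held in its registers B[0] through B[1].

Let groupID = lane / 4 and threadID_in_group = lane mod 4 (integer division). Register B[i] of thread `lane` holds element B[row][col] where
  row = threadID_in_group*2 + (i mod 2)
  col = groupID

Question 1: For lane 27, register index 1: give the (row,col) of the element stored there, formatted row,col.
7,6

lane 27->27/4=6, 27 mod 4=3
i=1  r:2·3+1->7  c:6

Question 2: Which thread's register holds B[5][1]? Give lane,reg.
6,1

c=1⇒gr=1  r=5⇒th=2,odd=1
L=1*4+2=6  i=1=1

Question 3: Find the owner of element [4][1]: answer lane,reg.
c=1->g=1  r=4->t=2,b0=0
L=1*4+2=6  i=0=0

6,0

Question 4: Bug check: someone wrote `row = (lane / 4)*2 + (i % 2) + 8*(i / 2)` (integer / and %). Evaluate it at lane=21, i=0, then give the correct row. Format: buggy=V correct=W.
`(lane / 4)*2 + (i % 2) + 8*(i / 2)`[21,0]->10
L=21->gid=21>>2=5, tid=21&3=1
[0]->row 1·2+0=2  col gid=5
row: 10 vs 2

buggy=10 correct=2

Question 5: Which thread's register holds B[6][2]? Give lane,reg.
11,0

c=2→G=2  r=6→T=3,p=0
L=2*4+3=11  i=0=0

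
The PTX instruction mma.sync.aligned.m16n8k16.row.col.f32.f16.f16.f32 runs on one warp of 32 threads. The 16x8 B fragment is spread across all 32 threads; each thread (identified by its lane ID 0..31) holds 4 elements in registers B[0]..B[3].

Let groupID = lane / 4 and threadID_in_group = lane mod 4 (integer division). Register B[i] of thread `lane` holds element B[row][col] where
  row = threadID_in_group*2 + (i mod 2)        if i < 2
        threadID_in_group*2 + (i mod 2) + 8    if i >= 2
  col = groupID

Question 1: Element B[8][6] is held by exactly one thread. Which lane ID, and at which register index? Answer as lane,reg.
24,2

c=6->g=6  r=8->rb=1,t=0,b0=0
L=6*4+0=24  i=1*2+0=2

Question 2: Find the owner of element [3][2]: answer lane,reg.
c: 2->gid=2  r: 3->r8=0,tid=1,i&1=1
L=2*4+1=9  i=0*2+1=1

9,1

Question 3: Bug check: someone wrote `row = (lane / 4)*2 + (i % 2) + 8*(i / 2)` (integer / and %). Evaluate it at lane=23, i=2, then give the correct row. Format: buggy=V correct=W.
`(lane / 4)*2 + (i % 2) + 8*(i / 2)`[23,2]->18
lane 23: gid=5 (23/4), tid=3 (23%4)
i=2: r=3*2+0+8=14, c=gid=5
row: 18 vs 14

buggy=18 correct=14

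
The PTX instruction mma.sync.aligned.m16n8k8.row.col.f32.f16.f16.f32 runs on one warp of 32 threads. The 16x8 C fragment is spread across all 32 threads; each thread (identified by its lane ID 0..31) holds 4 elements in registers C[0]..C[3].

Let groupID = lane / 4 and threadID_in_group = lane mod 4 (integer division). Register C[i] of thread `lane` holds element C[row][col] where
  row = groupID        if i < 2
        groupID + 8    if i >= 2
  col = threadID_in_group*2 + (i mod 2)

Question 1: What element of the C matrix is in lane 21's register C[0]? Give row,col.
5,2

lane 21=>21/4=5, 21 mod 4=1
i=0  r:5+0=>5  c:2·1+0=>2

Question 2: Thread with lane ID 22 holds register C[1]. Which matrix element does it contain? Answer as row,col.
22: g=5,t=2
[1] (5+0,2*2+1) = (5,5)

5,5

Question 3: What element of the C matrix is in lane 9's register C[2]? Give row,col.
10,2

9: gr=2,th=1
[2] (2+8,1*2+0) = (10,2)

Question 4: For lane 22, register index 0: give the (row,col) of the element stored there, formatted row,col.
5,4

lane 22->22/4=5, 22 mod 4=2
i=0  r:5+0->5  c:2·2+0->4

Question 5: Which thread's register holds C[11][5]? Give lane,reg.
14,3

r:11=>grp=3,rB=1  c:5=>tig=2,lo=1
L=3*4+2=14  i=1*2+1=3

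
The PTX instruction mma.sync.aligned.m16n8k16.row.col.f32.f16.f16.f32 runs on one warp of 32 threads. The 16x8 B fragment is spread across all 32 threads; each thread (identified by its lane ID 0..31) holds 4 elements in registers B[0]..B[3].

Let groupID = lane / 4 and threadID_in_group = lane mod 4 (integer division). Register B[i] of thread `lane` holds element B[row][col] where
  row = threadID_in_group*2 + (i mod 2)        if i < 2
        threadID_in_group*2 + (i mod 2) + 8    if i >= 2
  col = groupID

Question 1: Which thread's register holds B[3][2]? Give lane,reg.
9,1

c: 2->gid=2  r: 3->r8=0,tid=1,i&1=1
L=2*4+1=9  i=0*2+1=1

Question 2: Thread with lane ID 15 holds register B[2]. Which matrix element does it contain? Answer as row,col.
14,3

15: gid=3,tid=3
[2] (3*2+0+8,3) = (14,3)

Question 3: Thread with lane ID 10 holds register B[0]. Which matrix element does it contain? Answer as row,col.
4,2

10: gr=2,th=2
[0] (2*2+0+0,2) = (4,2)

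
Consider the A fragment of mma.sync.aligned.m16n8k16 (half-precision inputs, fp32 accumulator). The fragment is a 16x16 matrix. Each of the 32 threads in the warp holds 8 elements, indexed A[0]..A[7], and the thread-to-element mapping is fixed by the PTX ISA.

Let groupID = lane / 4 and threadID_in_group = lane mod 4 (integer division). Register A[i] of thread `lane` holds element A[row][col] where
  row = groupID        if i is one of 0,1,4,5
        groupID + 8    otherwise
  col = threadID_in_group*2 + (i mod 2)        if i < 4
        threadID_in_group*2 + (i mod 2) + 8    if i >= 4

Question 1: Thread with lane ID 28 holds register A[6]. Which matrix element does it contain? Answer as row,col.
lane 28->28/4=7, 28 mod 4=0
i=6  r:7+8->15  c:2·0+0+8->8

15,8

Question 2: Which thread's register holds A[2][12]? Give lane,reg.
10,4

r=2->g=2,rb=0  c=12->cb=1,t=2,b0=0
L=2*4+2=10  i=1*4+0*2+0=4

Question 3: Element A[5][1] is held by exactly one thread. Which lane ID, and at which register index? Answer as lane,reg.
r=5->g=5,rb=0  c=1->cb=0,t=0,b0=1
L=5*4+0=20  i=0*4+0*2+1=1

20,1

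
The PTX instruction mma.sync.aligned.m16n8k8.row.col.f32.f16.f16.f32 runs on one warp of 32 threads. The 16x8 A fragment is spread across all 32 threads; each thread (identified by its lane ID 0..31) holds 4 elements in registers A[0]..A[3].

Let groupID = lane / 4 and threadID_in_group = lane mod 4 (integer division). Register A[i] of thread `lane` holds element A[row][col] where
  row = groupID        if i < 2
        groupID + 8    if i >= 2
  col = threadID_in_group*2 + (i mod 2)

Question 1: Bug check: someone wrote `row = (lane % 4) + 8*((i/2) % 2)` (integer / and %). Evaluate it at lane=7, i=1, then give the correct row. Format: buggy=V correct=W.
buggy=3 correct=1

`(lane % 4) + 8*((i/2) % 2)`[7,1]->3
7: g=1,t=3
[1] (1+0,3*2+1) = (1,7)
row: 3 vs 1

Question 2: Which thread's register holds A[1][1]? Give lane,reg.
4,1

r=1->g=1,rb=0  c=1->t=0,b0=1
L=1*4+0=4  i=0*2+1=1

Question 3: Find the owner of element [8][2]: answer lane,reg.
1,2

r=8->g=0,rb=1  c=2->t=1,b0=0
L=0*4+1=1  i=1*2+0=2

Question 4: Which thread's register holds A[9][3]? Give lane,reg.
5,3

r=9⇒gr=1,Rb=1  c=3⇒th=1,odd=1
L=1*4+1=5  i=1*2+1=3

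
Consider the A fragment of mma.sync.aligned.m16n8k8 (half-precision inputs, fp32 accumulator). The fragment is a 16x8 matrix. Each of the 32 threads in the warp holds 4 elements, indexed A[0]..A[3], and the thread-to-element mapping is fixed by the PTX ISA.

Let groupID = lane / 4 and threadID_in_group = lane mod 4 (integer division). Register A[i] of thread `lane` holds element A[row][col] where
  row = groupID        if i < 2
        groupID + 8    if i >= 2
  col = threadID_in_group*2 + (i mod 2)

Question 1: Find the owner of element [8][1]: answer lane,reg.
r=8->g=0,rb=1  c=1->t=0,b0=1
L=0*4+0=0  i=1*2+1=3

0,3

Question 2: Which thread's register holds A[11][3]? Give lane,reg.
13,3

r=11⇒gr=3,Rb=1  c=3⇒th=1,odd=1
L=3*4+1=13  i=1*2+1=3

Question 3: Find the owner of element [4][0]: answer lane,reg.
16,0

r: 4->gid=4,r8=0  c: 0->tid=0,i&1=0
L=4*4+0=16  i=0*2+0=0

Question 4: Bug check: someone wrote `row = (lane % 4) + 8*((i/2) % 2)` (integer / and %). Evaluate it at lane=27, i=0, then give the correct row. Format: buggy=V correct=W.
buggy=3 correct=6

`(lane % 4) + 8*((i/2) % 2)`[27,0]=>3
lane 27: grp=6 (27/4), tig=3 (27%4)
i=0: r=6+0=6, c=3*2+0=6
row: 3 vs 6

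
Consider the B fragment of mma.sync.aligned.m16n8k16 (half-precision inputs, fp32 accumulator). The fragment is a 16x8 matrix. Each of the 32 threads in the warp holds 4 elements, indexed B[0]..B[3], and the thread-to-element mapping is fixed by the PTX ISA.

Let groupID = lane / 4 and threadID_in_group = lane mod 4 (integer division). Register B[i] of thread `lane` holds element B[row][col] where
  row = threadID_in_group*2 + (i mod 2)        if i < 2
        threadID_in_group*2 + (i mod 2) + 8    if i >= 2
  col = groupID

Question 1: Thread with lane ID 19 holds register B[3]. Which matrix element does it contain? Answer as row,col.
L=19⇒gr=19>>2=4, th=19&3=3
[3]⇒row 3·2+1+8=15  col gr=4

15,4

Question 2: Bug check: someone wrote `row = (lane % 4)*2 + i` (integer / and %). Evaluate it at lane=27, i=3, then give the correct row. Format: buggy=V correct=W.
`(lane % 4)*2 + i`[27,3]=>9
lane 27=>27/4=6, 27 mod 4=3
i=3  r:2·3+1+8=>15  c:6
row: 9 vs 15

buggy=9 correct=15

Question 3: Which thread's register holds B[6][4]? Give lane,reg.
19,0

c=4->g=4  r=6->rb=0,t=3,b0=0
L=4*4+3=19  i=0*2+0=0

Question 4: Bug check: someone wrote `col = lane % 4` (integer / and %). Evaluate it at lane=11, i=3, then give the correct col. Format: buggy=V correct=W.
buggy=3 correct=2

`lane % 4`[11,3]⇒3
11: gr=2,th=3
[3] (3*2+1+8,2) = (15,2)
col: 3 vs 2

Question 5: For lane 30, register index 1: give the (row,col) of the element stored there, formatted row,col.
5,7

L=30=>grp=30>>2=7, tig=30&3=2
[1]=>row 2·2+1+0=5  col grp=7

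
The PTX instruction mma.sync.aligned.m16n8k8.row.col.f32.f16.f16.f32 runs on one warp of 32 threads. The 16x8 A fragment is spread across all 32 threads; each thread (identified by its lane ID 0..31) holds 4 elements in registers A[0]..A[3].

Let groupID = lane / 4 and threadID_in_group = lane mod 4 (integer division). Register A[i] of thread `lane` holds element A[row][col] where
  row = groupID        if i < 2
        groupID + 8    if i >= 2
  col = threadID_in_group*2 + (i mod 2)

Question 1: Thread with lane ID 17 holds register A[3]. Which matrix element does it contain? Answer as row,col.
12,3

17: g=4,t=1
[3] (4+8,1*2+1) = (12,3)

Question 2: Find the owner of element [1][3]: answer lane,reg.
5,1

r=1->g=1,rb=0  c=3->t=1,b0=1
L=1*4+1=5  i=0*2+1=1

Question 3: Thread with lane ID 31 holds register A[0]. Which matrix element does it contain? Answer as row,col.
L=31=>grp=31>>2=7, tig=31&3=3
[0]=>row 7+0=7  col 3·2+0=6

7,6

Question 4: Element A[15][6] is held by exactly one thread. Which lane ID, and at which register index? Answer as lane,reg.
31,2

r=15→G=7,rhi=1  c=6→T=3,p=0
L=7*4+3=31  i=1*2+0=2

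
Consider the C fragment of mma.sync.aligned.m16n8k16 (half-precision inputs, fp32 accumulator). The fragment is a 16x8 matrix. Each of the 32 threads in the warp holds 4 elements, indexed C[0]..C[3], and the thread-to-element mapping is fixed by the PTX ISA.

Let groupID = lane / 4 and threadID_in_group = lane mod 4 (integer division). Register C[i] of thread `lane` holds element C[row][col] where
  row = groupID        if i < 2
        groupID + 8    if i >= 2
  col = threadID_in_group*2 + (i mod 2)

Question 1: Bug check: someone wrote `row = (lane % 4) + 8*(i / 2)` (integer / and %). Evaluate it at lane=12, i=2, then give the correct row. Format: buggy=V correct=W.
`(lane % 4) + 8*(i / 2)`[12,2]->8
12: gid=3,tid=0
[2] (3+8,0*2+0) = (11,0)
row: 8 vs 11

buggy=8 correct=11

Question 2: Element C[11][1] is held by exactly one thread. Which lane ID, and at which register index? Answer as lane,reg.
12,3

r=11⇒gr=3,Rb=1  c=1⇒th=0,odd=1
L=3*4+0=12  i=1*2+1=3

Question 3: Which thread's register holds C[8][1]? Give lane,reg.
0,3

r:8=>grp=0,rB=1  c:1=>tig=0,lo=1
L=0*4+0=0  i=1*2+1=3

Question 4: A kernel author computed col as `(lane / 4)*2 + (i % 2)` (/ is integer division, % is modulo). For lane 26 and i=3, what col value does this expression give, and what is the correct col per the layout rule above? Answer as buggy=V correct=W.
`(lane / 4)*2 + (i % 2)`[26,3]=>13
lane 26=>26/4=6, 26 mod 4=2
i=3  r:6+8=>14  c:2·2+1=>5
col: 13 vs 5

buggy=13 correct=5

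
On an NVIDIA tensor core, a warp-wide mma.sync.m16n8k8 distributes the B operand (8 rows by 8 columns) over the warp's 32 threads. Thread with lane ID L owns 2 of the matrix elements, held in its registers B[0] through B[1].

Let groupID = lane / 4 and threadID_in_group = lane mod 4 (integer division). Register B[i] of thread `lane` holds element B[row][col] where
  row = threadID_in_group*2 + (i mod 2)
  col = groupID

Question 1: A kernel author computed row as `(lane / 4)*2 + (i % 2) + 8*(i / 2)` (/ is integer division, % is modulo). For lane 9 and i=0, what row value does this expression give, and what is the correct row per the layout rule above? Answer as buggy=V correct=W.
`(lane / 4)*2 + (i % 2) + 8*(i / 2)`[9,0]⇒4
9: gr=2,th=1
[0] (1*2+0,2) = (2,2)
row: 4 vs 2

buggy=4 correct=2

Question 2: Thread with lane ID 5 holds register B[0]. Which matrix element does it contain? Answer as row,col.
2,1

lane 5: G=1 (5/4), T=1 (5%4)
i=0: r=1*2+0=2, c=G=1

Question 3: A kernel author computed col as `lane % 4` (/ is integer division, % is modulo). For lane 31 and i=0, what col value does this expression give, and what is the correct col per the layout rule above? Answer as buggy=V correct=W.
`lane % 4`[31,0]→3
L=31→G=31>>2=7, T=31&3=3
[0]→row 3·2+0=6  col G=7
col: 3 vs 7

buggy=3 correct=7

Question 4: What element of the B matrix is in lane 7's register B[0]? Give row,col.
6,1

lane 7: g=1 (7/4), t=3 (7%4)
i=0: r=3*2+0=6, c=g=1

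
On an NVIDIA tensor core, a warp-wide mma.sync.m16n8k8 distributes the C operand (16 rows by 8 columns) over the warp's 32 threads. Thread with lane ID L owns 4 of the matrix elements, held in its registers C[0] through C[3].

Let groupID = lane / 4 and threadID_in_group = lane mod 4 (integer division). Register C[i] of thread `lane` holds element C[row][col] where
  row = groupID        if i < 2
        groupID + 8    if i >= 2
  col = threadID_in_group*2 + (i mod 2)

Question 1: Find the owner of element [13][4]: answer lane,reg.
r=13⇒gr=5,Rb=1  c=4⇒th=2,odd=0
L=5*4+2=22  i=1*2+0=2

22,2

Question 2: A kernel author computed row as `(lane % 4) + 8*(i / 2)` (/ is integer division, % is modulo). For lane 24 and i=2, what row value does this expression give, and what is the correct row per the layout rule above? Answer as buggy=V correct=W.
`(lane % 4) + 8*(i / 2)`[24,2]->8
24: gid=6,tid=0
[2] (6+8,0*2+0) = (14,0)
row: 8 vs 14

buggy=8 correct=14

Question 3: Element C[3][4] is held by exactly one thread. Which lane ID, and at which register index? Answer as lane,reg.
r:3=>grp=3,rB=0  c:4=>tig=2,lo=0
L=3*4+2=14  i=0*2+0=0

14,0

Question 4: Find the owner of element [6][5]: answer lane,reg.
r: 6->gid=6,r8=0  c: 5->tid=2,i&1=1
L=6*4+2=26  i=0*2+1=1

26,1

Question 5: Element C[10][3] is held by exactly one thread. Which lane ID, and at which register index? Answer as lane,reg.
9,3

r=10->g=2,rb=1  c=3->t=1,b0=1
L=2*4+1=9  i=1*2+1=3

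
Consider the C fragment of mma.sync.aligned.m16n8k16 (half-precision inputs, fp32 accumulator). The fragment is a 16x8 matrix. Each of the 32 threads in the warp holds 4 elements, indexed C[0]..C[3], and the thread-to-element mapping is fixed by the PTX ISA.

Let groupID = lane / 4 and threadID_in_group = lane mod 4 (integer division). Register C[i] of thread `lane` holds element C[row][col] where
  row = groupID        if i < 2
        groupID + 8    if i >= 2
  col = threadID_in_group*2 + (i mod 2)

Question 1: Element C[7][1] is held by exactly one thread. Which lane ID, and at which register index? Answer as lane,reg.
28,1

r=7→G=7,rhi=0  c=1→T=0,p=1
L=7*4+0=28  i=0*2+1=1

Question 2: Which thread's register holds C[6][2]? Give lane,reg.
25,0

r=6⇒gr=6,Rb=0  c=2⇒th=1,odd=0
L=6*4+1=25  i=0*2+0=0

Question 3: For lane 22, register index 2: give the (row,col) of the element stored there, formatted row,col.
13,4

L=22=>grp=22>>2=5, tig=22&3=2
[2]=>row 5+8=13  col 2·2+0=4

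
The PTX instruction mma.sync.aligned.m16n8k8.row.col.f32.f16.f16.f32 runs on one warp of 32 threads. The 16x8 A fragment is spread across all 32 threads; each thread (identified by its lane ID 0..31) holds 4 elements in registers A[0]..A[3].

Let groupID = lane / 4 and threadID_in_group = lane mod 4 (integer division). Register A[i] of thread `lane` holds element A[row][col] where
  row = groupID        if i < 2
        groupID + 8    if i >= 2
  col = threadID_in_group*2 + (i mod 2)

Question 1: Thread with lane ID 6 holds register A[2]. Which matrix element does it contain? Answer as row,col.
9,4

L=6=>grp=6>>2=1, tig=6&3=2
[2]=>row 1+8=9  col 2·2+0=4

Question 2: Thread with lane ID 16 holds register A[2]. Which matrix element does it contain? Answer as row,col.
L=16→G=16>>2=4, T=16&3=0
[2]→row 4+8=12  col 0·2+0=0

12,0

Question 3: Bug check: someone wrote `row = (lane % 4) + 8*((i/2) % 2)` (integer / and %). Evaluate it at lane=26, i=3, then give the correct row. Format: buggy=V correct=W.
`(lane % 4) + 8*((i/2) % 2)`[26,3]->10
26: g=6,t=2
[3] (6+8,2*2+1) = (14,5)
row: 10 vs 14

buggy=10 correct=14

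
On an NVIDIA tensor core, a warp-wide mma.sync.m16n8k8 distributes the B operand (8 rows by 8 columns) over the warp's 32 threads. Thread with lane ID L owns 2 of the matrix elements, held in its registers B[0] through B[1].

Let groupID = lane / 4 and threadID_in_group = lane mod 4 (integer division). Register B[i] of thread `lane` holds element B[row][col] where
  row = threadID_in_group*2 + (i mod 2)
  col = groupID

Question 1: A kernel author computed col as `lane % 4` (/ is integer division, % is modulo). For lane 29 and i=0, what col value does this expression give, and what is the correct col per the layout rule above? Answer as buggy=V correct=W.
`lane % 4`[29,0]→1
lane 29: G=7 (29/4), T=1 (29%4)
i=0: r=1*2+0=2, c=G=7
col: 1 vs 7

buggy=1 correct=7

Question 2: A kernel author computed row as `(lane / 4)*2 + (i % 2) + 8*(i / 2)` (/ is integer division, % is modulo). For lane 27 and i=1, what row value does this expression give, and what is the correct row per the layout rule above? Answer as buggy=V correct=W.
`(lane / 4)*2 + (i % 2) + 8*(i / 2)`[27,1]->13
27: gid=6,tid=3
[1] (3*2+1,6) = (7,6)
row: 13 vs 7

buggy=13 correct=7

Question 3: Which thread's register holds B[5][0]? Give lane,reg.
2,1

c:0=>grp=0  r:5=>tig=2,lo=1
L=0*4+2=2  i=1=1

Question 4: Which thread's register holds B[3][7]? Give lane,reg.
29,1

c=7→G=7  r=3→T=1,p=1
L=7*4+1=29  i=1=1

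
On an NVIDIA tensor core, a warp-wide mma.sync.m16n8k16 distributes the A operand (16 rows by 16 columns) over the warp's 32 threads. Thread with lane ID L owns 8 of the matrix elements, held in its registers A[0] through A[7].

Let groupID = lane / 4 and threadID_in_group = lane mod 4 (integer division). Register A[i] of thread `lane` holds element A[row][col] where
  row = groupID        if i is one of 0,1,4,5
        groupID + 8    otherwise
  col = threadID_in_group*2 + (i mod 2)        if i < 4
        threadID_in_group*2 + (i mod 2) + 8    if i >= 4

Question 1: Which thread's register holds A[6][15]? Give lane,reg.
27,5

r=6⇒gr=6,Rb=0  c=15⇒Cb=1,th=3,odd=1
L=6*4+3=27  i=1*4+0*2+1=5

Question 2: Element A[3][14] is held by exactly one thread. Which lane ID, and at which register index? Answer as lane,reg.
15,4

r=3⇒gr=3,Rb=0  c=14⇒Cb=1,th=3,odd=0
L=3*4+3=15  i=1*4+0*2+0=4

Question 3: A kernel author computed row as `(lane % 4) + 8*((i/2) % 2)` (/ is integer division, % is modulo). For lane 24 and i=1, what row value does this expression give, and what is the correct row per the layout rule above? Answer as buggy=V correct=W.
`(lane % 4) + 8*((i/2) % 2)`[24,1]→0
L=24→G=24>>2=6, T=24&3=0
[1]→row 6+0=6  col 0·2+1+0=1
row: 0 vs 6

buggy=0 correct=6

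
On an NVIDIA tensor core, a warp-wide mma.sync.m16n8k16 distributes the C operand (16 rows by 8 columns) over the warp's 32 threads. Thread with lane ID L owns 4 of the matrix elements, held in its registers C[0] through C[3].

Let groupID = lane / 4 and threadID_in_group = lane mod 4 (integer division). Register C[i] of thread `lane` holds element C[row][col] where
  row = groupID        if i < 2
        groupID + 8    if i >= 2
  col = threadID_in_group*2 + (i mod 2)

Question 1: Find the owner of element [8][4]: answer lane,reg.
r: 8->gid=0,r8=1  c: 4->tid=2,i&1=0
L=0*4+2=2  i=1*2+0=2

2,2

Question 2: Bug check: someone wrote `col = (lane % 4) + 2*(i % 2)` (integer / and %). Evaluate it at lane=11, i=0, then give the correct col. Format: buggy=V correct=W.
buggy=3 correct=6

`(lane % 4) + 2*(i % 2)`[11,0]→3
lane 11→11/4=2, 11 mod 4=3
i=0  r:2+0→2  c:2·3+0→6
col: 3 vs 6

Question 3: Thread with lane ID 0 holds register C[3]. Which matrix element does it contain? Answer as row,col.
8,1

0: gid=0,tid=0
[3] (0+8,0*2+1) = (8,1)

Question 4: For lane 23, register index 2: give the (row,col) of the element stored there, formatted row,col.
23: G=5,T=3
[2] (5+8,3*2+0) = (13,6)

13,6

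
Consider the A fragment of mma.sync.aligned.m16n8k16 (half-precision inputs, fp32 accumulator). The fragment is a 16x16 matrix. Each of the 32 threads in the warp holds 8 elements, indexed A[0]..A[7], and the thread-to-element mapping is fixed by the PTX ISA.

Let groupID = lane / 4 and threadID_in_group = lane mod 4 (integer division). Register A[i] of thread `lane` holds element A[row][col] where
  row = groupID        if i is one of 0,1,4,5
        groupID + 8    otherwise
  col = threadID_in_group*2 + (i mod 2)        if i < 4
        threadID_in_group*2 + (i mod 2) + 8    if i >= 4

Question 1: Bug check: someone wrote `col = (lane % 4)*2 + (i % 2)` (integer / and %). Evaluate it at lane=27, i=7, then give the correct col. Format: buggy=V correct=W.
`(lane % 4)*2 + (i % 2)`[27,7]→7
lane 27: G=6 (27/4), T=3 (27%4)
i=7: r=6+8=14, c=3*2+1+8=15
col: 7 vs 15

buggy=7 correct=15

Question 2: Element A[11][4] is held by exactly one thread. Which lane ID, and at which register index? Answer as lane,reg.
14,2

r=11->g=3,rb=1  c=4->cb=0,t=2,b0=0
L=3*4+2=14  i=0*4+1*2+0=2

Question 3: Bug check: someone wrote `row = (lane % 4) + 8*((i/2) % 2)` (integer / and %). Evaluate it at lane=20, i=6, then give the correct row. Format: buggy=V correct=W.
buggy=8 correct=13

`(lane % 4) + 8*((i/2) % 2)`[20,6]->8
lane 20->20/4=5, 20 mod 4=0
i=6  r:5+8->13  c:2·0+0+8->8
row: 8 vs 13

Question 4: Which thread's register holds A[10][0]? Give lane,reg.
8,2

r=10->g=2,rb=1  c=0->cb=0,t=0,b0=0
L=2*4+0=8  i=0*4+1*2+0=2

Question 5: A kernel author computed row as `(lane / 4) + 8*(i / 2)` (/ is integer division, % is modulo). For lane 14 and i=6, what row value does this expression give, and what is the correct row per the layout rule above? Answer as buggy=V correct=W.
`(lane / 4) + 8*(i / 2)`[14,6]→27
lane 14: G=3 (14/4), T=2 (14%4)
i=6: r=3+8=11, c=2*2+0+8=12
row: 27 vs 11

buggy=27 correct=11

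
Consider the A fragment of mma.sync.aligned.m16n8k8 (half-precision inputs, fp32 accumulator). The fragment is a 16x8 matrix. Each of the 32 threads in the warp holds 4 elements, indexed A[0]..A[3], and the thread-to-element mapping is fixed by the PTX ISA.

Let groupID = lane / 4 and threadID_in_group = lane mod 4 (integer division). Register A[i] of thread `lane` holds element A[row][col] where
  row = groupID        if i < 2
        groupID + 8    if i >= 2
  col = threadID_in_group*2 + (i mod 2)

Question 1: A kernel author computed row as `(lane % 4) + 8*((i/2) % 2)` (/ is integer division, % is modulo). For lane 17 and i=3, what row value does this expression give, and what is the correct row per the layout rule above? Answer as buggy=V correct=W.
buggy=9 correct=12

`(lane % 4) + 8*((i/2) % 2)`[17,3]->9
L=17->gid=17>>2=4, tid=17&3=1
[3]->row 4+8=12  col 1·2+1=3
row: 9 vs 12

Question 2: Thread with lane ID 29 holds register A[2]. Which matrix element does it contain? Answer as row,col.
L=29=>grp=29>>2=7, tig=29&3=1
[2]=>row 7+8=15  col 1·2+0=2

15,2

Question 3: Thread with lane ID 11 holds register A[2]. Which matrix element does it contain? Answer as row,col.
lane 11->11/4=2, 11 mod 4=3
i=2  r:2+8->10  c:2·3+0->6

10,6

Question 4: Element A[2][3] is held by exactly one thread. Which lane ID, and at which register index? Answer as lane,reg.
9,1

r=2->g=2,rb=0  c=3->t=1,b0=1
L=2*4+1=9  i=0*2+1=1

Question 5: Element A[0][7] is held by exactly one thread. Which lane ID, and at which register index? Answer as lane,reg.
3,1

r=0->g=0,rb=0  c=7->t=3,b0=1
L=0*4+3=3  i=0*2+1=1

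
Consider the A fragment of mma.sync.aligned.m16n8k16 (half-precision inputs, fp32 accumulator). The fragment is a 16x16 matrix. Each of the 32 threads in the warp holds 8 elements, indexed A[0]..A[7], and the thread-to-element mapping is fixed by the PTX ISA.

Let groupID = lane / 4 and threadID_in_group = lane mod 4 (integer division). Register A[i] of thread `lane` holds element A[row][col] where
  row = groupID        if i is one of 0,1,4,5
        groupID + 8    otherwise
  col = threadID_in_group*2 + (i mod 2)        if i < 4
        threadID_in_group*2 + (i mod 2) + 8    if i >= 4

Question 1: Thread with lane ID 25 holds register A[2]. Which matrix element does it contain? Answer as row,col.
14,2

lane 25: g=6 (25/4), t=1 (25%4)
i=2: r=6+8=14, c=1*2+0+0=2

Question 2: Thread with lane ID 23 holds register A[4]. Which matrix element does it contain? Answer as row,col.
5,14

L=23=>grp=23>>2=5, tig=23&3=3
[4]=>row 5+0=5  col 3·2+0+8=14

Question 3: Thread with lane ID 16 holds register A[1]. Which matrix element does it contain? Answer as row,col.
L=16=>grp=16>>2=4, tig=16&3=0
[1]=>row 4+0=4  col 0·2+1+0=1

4,1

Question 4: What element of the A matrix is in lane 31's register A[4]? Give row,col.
7,14

lane 31: gid=7 (31/4), tid=3 (31%4)
i=4: r=7+0=7, c=3*2+0+8=14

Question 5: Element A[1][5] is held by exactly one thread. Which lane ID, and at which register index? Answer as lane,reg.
r: 1->gid=1,r8=0  c: 5->c8=0,tid=2,i&1=1
L=1*4+2=6  i=0*4+0*2+1=1

6,1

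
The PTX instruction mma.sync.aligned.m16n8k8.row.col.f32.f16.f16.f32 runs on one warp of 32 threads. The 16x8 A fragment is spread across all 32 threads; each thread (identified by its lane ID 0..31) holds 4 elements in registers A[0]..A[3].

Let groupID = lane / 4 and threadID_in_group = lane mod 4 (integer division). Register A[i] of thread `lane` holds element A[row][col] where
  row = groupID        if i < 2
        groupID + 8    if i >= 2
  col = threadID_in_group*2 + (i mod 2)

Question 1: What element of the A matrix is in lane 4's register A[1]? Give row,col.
1,1

4: G=1,T=0
[1] (1+0,0*2+1) = (1,1)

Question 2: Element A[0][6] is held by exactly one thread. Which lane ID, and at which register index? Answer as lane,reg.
3,0

r=0->g=0,rb=0  c=6->t=3,b0=0
L=0*4+3=3  i=0*2+0=0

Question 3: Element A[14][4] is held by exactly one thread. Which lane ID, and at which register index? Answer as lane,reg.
26,2

r=14⇒gr=6,Rb=1  c=4⇒th=2,odd=0
L=6*4+2=26  i=1*2+0=2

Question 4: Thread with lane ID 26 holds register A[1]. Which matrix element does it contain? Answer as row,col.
6,5

lane 26: G=6 (26/4), T=2 (26%4)
i=1: r=6+0=6, c=2*2+1=5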